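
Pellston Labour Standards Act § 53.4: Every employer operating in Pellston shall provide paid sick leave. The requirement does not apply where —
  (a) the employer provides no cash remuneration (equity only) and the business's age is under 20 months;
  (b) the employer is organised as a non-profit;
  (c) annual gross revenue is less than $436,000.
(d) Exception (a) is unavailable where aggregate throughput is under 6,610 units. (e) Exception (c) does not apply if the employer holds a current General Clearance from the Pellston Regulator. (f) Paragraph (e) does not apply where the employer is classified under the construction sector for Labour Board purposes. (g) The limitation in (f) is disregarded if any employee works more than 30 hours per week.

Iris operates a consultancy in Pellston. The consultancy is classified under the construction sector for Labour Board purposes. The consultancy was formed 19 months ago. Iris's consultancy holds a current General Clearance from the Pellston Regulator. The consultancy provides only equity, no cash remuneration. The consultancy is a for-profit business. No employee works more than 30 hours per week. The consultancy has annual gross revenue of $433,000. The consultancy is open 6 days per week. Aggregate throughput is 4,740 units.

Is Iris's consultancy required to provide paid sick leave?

No — exception (c) applies; Iris's consultancy is not required to provide paid sick leave.

All of (a)'s requirements are met (remuneration is equity-only; the business's age is 19 months, under the 20 months limit). Turning to paragraph (d): (d) operates against (a): aggregate throughput is 4,740 units, under the 6,610 units limit. (a) is therefore removed.
Exception (b) requires that the employer is organised as a non-profit; but the employer is for-profit, so (b) is unavailable.
Exception (c) is satisfied on its face — annual gross revenue is $433,000, less than the $436,000 limit. Considering the limiting provisions: (e) is engaged (a current General Clearance is held), but is itself disapplied by (f): (f) operates — the consultancy is classified under the construction sector. (g) is inapplicable (no employee exceeds 30 hours/week), so (f) stands. (c) remains available.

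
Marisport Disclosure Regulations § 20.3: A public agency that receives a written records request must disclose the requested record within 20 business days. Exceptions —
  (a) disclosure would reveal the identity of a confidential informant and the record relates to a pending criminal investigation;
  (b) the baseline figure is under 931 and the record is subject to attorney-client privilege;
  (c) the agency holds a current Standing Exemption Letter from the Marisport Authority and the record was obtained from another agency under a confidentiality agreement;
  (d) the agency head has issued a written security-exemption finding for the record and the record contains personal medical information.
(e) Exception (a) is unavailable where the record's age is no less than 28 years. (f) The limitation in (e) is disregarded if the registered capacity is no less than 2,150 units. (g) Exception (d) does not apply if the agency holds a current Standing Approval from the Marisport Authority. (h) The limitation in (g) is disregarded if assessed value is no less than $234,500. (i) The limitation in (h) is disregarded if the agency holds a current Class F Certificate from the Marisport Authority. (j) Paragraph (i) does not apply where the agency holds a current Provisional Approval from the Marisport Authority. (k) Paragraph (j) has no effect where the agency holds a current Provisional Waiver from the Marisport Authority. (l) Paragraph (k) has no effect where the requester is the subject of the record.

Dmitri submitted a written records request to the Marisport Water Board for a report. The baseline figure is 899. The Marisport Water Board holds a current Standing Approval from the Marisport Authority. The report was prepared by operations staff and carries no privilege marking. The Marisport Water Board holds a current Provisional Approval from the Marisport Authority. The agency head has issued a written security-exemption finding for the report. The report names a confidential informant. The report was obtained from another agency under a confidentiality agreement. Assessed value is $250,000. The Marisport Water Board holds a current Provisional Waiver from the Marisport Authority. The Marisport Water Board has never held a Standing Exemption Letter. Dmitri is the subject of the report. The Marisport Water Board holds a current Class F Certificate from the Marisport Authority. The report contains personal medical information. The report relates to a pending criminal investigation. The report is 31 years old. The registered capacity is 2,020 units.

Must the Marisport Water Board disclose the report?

Exception (a)'s conditions are all satisfied: the report names a confidential informant; the report relates to a pending investigation. But applying paragraphs (e)–(f): (e) applies — the record's age is 31 years, meeting the 28 years threshold. (f) is not triggered (the registered capacity is 2,020 units, short of 2,150 units), so (e) stands. So (a) is unavailable.
Exception (b) fails — the report carries no privilege marking.
Exception (c) does not apply: there is no Standing Exemption Letter in force.
Exception (d)'s conditions are all satisfied: a written security-exemption finding has been issued; the report contains personal medical information. Applying paragraphs (g)–(l): (g) would limit (d) — a current Standing Approval is held — but (h) sets (g) aside: (h) operates against (g): assessed value is $250,000, meeting the $234,500 threshold. (i) is triggered (a current Class F Certificate is held), but is displaced by (j): (j) operates — a current Provisional Approval is held. (k) would limit (j) — a current Provisional Waiver is held — but (l) sets (k) aside: (l) is engaged — Dmitri is the subject of the report. Exception (d) stands.

No — exception (d) applies; the Marisport Water Board is not required to disclose the report.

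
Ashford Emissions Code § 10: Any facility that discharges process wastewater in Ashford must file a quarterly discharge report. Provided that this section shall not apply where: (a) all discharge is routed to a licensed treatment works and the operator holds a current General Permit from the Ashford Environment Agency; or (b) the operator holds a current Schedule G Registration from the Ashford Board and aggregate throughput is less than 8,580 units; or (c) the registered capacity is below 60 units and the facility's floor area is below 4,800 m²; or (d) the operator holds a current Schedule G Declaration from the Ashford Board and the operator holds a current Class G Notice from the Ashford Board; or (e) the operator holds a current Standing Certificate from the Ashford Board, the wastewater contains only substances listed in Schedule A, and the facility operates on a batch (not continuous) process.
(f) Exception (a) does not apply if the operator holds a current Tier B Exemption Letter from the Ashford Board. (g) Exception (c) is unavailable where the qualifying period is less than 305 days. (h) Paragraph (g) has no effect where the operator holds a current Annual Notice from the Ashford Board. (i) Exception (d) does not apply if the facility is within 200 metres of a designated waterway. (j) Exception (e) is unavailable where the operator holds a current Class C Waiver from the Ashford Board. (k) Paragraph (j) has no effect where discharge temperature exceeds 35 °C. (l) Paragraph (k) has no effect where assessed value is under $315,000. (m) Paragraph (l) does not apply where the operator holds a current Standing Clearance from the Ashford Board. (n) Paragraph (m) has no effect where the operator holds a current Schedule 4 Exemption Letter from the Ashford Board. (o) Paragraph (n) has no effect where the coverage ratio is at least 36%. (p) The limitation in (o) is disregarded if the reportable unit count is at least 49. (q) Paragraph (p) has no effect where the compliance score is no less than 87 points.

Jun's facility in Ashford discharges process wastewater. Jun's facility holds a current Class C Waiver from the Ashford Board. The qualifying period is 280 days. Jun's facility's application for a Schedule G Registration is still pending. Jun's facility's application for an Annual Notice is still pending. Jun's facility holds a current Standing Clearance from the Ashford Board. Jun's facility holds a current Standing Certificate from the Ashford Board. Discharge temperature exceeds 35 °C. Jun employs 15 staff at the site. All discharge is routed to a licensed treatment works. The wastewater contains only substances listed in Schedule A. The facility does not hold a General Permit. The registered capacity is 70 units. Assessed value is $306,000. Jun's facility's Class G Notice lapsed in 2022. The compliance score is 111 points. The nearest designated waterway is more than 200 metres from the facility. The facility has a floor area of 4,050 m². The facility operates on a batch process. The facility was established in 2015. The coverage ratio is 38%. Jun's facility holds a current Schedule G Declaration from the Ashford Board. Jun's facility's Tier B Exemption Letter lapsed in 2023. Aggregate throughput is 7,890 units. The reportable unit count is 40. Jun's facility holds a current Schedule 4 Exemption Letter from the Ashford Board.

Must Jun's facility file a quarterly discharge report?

No — exception (e) applies; Jun's facility is not required to file a quarterly discharge report.

Exception (a) requires that the operator holds a current General Permit from the Ashford Environment Agency; but no General Permit is held, so (a) is unavailable.
Exception (b) fails — there is no Schedule G Registration in force.
Exception (c) fails — the registered capacity is 70 units, not below 60 units.
Exception (d) fails — there is no Class G Notice in force.
Exception (e) is satisfied on its face — a current Standing Certificate is held; the wastewater is Schedule-A-only; the facility operates on a batch process. Considering the limiting provisions: (j) is engaged (a current Class C Waiver is held), but yields to (k): (k) operates against (j): discharge temperature exceeds 35 °C. (l) would limit (k) — assessed value is $306,000, under the $315,000 limit — but (m) sets (l) aside: (m) is engaged — a current Standing Clearance is held. (n) applies (a current Schedule 4 Exemption Letter is held), but is itself disapplied by (o): (o) is engaged — the coverage ratio is 38%, meeting the 36% threshold. (p), which would lift (o), is inapplicable — the reportable unit count is 40, short of 49. (e) remains available.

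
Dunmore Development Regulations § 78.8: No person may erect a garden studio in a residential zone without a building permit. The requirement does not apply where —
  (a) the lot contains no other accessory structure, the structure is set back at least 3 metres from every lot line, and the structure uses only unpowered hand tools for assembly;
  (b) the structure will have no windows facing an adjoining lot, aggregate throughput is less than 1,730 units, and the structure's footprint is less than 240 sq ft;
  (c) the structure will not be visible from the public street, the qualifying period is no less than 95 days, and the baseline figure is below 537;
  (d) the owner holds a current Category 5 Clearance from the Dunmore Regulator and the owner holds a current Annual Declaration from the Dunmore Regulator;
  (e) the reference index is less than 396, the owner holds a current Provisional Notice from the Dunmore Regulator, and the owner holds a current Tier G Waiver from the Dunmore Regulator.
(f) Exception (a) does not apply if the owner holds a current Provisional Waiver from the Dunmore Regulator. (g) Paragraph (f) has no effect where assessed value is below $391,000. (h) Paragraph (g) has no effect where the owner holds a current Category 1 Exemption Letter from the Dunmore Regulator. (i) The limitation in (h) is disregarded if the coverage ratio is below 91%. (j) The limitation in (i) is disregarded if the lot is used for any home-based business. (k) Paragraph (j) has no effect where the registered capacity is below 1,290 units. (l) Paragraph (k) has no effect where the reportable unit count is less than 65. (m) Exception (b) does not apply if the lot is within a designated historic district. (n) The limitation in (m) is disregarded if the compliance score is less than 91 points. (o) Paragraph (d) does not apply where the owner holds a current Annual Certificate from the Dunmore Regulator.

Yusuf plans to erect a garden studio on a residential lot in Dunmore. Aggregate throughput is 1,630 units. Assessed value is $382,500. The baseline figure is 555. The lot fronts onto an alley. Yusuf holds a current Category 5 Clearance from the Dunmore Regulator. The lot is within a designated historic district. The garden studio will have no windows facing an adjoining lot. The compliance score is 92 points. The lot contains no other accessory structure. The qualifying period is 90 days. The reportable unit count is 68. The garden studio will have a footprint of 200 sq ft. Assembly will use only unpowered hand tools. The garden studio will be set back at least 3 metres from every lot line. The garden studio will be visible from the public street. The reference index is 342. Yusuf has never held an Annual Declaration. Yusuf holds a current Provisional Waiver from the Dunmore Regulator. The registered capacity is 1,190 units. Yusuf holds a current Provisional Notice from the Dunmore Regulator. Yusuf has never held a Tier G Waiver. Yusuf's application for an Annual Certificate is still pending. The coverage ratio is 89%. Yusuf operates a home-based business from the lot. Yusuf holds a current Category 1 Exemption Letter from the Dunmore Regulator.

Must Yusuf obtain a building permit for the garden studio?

No — exception (a) applies; Yusuf does not need a building permit.

Exception (a)'s conditions are all satisfied: the lot has no other accessory structure; the setback is at least 3 m on every side; assembly uses only hand tools. Considering the limiting provisions: (f) would limit (a) — a current Provisional Waiver is held — but (g) sets (f) aside: (g) operates against (f): assessed value is $382,500, below the $391,000 limit. (h) is triggered (a current Category 1 Exemption Letter is held), but is displaced by (i): (i) operates — the coverage ratio is 89%, below the 91% limit. (j) would limit (i) — a home-based business operates on the lot — but (k) sets (j) aside: (k) operates against (j): the registered capacity is 1,190 units, below the 1,290 units limit. (l), which would lift (k), is not triggered — the reportable unit count is 68, not less than 65. Exception (a) stands.
All of (b)'s requirements are met (no windows face an adjoining lot; aggregate throughput is 1,630 units, less than the 1,730 units limit; the structure's footprint is 200 sq ft, less than the 240 sq ft limit). But applying paragraphs (m)–(n): (m) operates against (b): the lot is in a historic district. (n), which would lift (m), is not engaged — the compliance score is 92 points, not less than 91 points. Exception (b) does not apply.
Exception (c) does not apply: the structure will be visible from the street.
Exception (d) does not apply: no current Annual Declaration is held.
Exception (e) requires that the owner holds a current Tier G Waiver from the Dunmore Regulator; but no current Tier G Waiver is held, so (e) is unavailable.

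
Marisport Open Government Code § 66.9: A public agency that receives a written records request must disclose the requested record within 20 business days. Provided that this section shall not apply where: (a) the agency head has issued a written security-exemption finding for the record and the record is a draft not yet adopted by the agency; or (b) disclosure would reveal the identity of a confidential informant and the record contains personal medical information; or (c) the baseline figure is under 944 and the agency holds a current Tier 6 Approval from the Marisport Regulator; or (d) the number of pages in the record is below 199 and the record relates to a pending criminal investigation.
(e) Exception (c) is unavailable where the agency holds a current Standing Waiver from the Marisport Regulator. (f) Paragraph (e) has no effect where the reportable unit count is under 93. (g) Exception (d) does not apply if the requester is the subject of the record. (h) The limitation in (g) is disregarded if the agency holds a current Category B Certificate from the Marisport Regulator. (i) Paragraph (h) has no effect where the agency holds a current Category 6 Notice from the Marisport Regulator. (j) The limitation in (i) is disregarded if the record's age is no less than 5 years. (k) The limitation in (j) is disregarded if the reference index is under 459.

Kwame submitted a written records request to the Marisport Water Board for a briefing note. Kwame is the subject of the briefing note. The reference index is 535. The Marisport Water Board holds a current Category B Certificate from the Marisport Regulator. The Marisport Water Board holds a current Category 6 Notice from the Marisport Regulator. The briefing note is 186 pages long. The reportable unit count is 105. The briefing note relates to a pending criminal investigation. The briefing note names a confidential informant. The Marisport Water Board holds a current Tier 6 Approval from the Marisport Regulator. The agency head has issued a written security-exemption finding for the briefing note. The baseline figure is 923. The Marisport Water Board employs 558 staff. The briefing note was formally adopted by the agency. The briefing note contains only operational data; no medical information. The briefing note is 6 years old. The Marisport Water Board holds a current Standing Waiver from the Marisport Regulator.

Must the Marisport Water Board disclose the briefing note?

No — exception (d) applies; the Marisport Water Board is not required to disclose the briefing note.

Exception (a) does not apply: the briefing note has been formally adopted.
Exception (b) fails — the briefing note contains only operational data.
Exception (c)'s conditions are all satisfied: the baseline figure is 923, under the 944 limit; a current Tier 6 Approval is held. However, paragraphs (e)–(f) must be considered: (e) operates — a current Standing Waiver is held. (f) is not triggered (the reportable unit count is 105, not under 93), so (e) stands. Exception (c) does not apply.
Exception (d): the number of pages in the record is 186, below the 199 limit; the briefing note relates to a pending investigation — every condition holds. Under paragraphs (g)–(k): (g) operates (Kwame is the subject of the briefing note), but is overridden by (h): (h) operates against (g): a current Category B Certificate is held. (i) would limit (h) — a current Category 6 Notice is held — but (j) sets (i) aside: (j) operates against (i): the record's age is 6 years, meeting the 5 years threshold. (k) is not triggered (the reference index is 535, not under 459), so (j) stands. Exception (d) stands.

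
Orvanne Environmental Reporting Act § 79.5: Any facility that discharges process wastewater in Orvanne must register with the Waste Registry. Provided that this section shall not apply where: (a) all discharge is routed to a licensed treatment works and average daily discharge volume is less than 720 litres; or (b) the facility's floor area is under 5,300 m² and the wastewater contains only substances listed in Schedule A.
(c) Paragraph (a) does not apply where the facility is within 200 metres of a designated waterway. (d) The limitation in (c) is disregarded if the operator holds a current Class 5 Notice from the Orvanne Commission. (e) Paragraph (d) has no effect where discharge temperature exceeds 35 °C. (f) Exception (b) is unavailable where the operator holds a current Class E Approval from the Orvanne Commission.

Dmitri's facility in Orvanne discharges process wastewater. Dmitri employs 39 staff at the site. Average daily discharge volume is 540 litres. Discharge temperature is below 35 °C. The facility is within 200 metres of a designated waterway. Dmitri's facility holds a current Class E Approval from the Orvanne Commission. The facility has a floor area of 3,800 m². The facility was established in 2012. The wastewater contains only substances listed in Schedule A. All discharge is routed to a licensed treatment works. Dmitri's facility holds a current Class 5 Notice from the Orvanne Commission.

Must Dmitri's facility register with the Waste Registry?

Exception (a)'s conditions are all satisfied: discharge is routed to a licensed treatment works; average daily discharge volume is 540 litres, less than the 720 litres limit. Under paragraphs (c)–(e): (c) operates (the facility is within 200 m of a designated waterway), but is overridden by (d): (d) is engaged — a current Class 5 Notice is held. (e), which would lift (d), is inapplicable — discharge temperature is below 35 °C. So (a) applies.
Exception (b)'s conditions are all satisfied: the facility's floor area is 3,800 m², under the 5,300 m² limit; the wastewater is Schedule-A-only. Turning to paragraph (f): (f) is engaged — a current Class E Approval is held. Exception (b) does not apply.

No — exception (a) applies; Dmitri's facility is not required to register with the Waste Registry.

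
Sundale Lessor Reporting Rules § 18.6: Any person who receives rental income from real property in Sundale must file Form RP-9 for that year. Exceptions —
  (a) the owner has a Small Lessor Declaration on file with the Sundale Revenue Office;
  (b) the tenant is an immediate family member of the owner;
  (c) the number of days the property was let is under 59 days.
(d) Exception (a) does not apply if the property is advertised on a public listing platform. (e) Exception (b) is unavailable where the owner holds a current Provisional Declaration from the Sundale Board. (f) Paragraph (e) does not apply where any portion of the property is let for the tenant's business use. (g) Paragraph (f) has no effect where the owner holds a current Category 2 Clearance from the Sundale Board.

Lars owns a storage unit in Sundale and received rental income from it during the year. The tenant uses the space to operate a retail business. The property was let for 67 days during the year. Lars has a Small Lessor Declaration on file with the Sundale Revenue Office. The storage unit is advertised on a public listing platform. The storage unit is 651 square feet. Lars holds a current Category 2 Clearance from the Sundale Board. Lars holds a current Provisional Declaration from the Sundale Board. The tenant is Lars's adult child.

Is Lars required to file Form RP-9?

Yes — Lars must file Form RP-9.

Exception (a): a Small Lessor Declaration is on file — every condition holds. However, paragraph (d) must be considered: (d) operates against (a): the property is publicly advertised. (a) is therefore removed.
Exception (b)'s conditions are all satisfied: the tenant is an immediate family member. But applying paragraphs (e)–(g): (e) operates against (b): a current Provisional Declaration is held. (f) would limit (e) — the space is let for business use — but (g) sets (f) aside: (g) operates against (f): a current Category 2 Clearance is held. So (b) is unavailable.
Exception (c) requires that the number of days the property was let is under 59 days; but the number of days the property was let is 67 days, not under 59 days, so (c) is unavailable.
No exception is made out. Lars falls within the general rule.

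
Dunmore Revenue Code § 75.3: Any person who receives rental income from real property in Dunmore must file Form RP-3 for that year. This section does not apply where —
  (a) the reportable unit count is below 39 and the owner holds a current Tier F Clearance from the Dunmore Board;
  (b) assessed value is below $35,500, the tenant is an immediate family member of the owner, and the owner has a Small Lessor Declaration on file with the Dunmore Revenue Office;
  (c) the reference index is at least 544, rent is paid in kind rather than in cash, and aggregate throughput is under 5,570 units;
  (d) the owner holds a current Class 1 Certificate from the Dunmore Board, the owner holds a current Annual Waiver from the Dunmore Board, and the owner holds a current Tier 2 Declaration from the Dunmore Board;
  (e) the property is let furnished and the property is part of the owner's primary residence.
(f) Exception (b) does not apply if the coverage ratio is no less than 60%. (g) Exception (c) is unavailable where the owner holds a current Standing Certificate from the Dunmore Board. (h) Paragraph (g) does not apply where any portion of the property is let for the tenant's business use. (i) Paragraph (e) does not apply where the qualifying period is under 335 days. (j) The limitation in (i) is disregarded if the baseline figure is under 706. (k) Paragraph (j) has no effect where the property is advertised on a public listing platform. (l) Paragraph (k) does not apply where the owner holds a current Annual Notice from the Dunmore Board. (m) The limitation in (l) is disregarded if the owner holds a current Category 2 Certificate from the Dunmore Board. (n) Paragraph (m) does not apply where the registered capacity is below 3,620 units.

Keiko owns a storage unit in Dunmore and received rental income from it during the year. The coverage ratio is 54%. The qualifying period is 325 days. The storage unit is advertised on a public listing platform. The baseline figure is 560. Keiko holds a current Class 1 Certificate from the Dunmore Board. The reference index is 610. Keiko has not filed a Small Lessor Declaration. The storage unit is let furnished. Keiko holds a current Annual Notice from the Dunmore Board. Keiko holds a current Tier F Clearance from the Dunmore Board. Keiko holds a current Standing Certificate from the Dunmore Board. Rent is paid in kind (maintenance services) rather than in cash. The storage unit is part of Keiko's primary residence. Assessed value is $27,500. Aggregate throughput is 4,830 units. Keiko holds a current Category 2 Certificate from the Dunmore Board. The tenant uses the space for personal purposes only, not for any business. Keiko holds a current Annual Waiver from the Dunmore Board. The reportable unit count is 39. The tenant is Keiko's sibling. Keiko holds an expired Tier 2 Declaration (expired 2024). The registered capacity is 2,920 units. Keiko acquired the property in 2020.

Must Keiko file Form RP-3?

Exception (a) fails — the reportable unit count is 39, not below 39.
Exception (b) does not apply: no Small Lessor Declaration is on file.
Exception (c)'s conditions are all satisfied: the reference index is 610, meeting the 544 threshold; rent is paid in kind; aggregate throughput is 4,830 units, under the 5,570 units limit. Turning to paragraphs (g)–(h): (g) operates against (c): a current Standing Certificate is held. (h), which would lift (g), is inapplicable — the space is used for personal purposes only. (c) is therefore removed.
Exception (d) does not apply: there is no Tier 2 Declaration in force.
Exception (e)'s conditions are all satisfied: the property is let furnished; the storage unit is part of the primary residence. Applying paragraphs (i)–(n): (i) operates (the qualifying period is 325 days, under the 335 days limit), but is set aside by (j): (j) is engaged — the baseline figure is 560, under the 706 limit. (k) would limit (j) — the property is publicly advertised — but (l) sets (k) aside: (l) operates against (k): a current Annual Notice is held. (m) is triggered (a current Category 2 Certificate is held), but is set aside by (n): (n) is engaged — the registered capacity is 2,920 units, below the 3,620 units limit. (e) remains available.

No — exception (e) applies; Keiko is not required to file Form RP-3.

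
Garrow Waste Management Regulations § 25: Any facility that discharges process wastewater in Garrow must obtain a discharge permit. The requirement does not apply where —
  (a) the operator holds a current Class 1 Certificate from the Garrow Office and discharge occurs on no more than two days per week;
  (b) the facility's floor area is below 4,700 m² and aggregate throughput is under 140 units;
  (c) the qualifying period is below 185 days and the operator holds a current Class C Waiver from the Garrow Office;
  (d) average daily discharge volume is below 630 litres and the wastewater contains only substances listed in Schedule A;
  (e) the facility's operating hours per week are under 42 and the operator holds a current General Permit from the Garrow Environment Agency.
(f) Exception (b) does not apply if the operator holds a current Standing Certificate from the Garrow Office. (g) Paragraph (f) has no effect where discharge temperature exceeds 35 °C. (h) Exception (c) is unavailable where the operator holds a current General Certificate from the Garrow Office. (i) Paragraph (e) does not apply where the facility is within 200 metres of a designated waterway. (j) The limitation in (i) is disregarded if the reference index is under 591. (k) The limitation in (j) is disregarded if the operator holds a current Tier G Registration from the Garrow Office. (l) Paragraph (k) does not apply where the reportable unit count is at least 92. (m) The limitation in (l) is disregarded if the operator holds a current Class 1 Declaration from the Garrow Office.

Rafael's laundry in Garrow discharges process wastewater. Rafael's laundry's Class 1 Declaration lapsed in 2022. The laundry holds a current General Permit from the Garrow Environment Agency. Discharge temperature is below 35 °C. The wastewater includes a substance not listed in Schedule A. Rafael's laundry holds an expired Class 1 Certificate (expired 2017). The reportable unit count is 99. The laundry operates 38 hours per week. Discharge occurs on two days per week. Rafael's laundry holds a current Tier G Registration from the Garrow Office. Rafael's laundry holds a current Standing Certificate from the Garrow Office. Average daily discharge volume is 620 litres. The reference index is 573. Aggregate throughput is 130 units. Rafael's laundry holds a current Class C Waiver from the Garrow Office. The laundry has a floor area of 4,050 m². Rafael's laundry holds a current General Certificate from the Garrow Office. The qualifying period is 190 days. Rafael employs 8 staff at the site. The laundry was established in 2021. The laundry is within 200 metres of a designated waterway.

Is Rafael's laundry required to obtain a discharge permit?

Exception (a) fails — the Class 1 Certificate is not current.
Exception (b): the facility's floor area is 4,050 m², below the 4,700 m² limit; aggregate throughput is 130 units, under the 140 units limit — every condition holds. Turning to paragraphs (f)–(g): (f) operates against (b): a current Standing Certificate is held. (g), which would lift (f), does not operate here — discharge temperature is below 35 °C. Exception (b) does not apply.
Exception (c) requires that the qualifying period is below 185 days; but the qualifying period is 190 days, not below 185 days, so (c) is unavailable.
Exception (d) fails — the wastewater includes a non-Schedule-A substance.
Exception (e): the facility's operating hours per week are 38, under the 42 limit; a current General Permit is held — every condition holds. Under paragraphs (i)–(m): (i) would limit (e) — the laundry is within 200 m of a designated waterway — but (j) sets (i) aside: (j) operates against (i): the reference index is 573, under the 591 limit. (k) is engaged (a current Tier G Registration is held), but is overridden by (l): (l) is engaged — the reportable unit count is 99, meeting the 92 threshold. (m) does not operate here (there is no Class 1 Declaration in force), so (l) stands. Exception (e) stands.

No — exception (e) applies; Rafael's laundry is not required to obtain a discharge permit.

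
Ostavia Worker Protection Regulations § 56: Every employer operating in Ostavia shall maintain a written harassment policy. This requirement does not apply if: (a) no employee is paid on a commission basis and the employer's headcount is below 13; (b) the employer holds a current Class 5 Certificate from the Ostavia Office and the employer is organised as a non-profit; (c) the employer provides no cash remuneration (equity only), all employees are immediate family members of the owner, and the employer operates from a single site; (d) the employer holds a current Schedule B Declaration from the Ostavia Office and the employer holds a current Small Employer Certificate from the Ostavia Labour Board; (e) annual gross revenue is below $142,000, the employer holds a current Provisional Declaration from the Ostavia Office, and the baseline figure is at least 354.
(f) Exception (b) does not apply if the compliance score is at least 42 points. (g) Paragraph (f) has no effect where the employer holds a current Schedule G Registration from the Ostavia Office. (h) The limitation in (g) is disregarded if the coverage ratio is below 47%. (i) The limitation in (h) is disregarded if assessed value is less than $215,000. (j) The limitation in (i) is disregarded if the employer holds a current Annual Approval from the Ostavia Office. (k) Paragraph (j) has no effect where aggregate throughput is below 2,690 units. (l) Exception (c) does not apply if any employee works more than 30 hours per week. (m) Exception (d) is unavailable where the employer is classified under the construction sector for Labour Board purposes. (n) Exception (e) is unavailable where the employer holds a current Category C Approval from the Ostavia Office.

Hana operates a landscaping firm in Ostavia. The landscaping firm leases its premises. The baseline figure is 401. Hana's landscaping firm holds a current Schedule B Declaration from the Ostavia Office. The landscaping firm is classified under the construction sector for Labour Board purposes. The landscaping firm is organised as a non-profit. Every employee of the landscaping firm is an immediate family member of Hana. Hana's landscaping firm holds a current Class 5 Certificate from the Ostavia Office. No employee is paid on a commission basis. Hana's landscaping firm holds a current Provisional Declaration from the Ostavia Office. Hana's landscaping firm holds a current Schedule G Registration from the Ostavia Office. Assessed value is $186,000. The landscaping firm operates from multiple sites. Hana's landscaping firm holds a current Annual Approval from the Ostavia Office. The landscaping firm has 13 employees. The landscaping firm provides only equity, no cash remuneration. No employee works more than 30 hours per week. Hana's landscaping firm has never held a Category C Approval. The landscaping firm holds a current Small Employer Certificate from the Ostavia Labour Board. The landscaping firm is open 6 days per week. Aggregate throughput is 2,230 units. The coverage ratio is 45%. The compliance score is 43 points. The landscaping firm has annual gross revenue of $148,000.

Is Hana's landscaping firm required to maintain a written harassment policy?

No — exception (b) applies; Hana's landscaping firm is not required to maintain a written harassment policy.

Exception (a) fails — the employer's headcount is 13, not below 13.
Exception (b)'s conditions are all satisfied: a current Class 5 Certificate is held; the employer is a non-profit. Under paragraphs (f)–(k): (f) is triggered (the compliance score is 43 points, meeting the 42 points threshold), but is displaced by (g): (g) operates against (f): a current Schedule G Registration is held. (h) would limit (g) — the coverage ratio is 45%, below the 47% limit — but (i) sets (h) aside: (i) applies — assessed value is $186,000, less than the $215,000 limit. (j) would limit (i) — a current Annual Approval is held — but (k) sets (j) aside: (k) operates against (j): aggregate throughput is 2,230 units, below the 2,690 units limit. Exception (b) stands.
Exception (c) fails — the employer operates from multiple sites.
Exception (d) is satisfied on its face — a current Schedule B Declaration is held; a current Small Employer Certificate is held. But: (m) is engaged — the landscaping firm is classified under the construction sector. (d) is therefore removed.
Exception (e) fails — annual gross revenue is $148,000, not below $142,000.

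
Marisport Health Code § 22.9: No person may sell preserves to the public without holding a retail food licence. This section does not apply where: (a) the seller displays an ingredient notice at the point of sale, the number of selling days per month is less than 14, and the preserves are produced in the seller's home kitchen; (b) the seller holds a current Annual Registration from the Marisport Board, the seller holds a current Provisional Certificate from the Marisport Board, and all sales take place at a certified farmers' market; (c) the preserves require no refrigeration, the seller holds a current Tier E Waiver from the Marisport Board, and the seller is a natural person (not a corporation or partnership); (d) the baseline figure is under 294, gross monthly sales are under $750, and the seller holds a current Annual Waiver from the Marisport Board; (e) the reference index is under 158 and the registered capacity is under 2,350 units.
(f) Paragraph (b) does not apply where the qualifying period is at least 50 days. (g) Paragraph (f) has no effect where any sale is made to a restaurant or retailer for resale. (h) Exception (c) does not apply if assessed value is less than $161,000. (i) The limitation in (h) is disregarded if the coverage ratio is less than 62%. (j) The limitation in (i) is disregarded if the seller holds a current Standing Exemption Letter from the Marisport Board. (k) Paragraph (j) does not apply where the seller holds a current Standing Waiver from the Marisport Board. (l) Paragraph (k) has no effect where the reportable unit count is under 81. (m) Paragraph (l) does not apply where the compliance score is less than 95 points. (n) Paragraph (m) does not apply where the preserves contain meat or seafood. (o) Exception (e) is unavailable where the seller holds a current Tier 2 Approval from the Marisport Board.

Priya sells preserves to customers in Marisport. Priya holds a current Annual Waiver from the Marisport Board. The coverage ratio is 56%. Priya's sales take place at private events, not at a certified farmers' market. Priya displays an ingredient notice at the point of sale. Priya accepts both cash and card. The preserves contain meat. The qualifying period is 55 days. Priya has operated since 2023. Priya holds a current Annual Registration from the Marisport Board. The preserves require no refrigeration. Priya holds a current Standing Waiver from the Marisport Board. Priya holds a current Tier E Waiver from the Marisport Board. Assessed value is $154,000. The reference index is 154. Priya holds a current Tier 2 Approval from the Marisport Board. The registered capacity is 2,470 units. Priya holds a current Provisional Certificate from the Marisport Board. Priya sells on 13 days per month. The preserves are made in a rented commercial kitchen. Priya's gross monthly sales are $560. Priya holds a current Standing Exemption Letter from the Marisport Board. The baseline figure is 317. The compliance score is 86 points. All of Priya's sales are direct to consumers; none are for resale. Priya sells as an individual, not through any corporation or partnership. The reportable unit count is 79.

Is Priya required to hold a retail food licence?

Yes — Priya must hold a retail food licence.

Exception (a) fails — the preserves are made in a commercial kitchen, not a home kitchen.
Exception (b) does not apply: sales are at private events, not a certified farmers' market.
Exception (c): the preserves are shelf-stable; a current Tier E Waiver is held; the seller is a natural person — every condition holds. However, paragraphs (h)–(n) must be considered: (h) operates against (c): assessed value is $154,000, less than the $161,000 limit. (i) would limit (h) — the coverage ratio is 56%, less than the 62% limit — but (j) sets (i) aside: (j) operates against (i): a current Standing Exemption Letter is held. (k) applies (a current Standing Waiver is held), but is displaced by (l): (l) operates — the reportable unit count is 79, under the 81 limit. (m) would limit (l) — the compliance score is 86 points, less than the 95 points limit — but (n) sets (m) aside: (n) operates against (m): the preserves contain meat. Exception (c) does not apply.
Exception (d) fails — the baseline figure is 317, not under 294.
Exception (e) fails — the registered capacity is 2,470 units, not under 2,350 units.
No exception displaces § 22.9.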